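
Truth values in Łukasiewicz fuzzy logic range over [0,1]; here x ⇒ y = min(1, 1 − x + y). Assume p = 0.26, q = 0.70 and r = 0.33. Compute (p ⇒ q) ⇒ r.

p ⇒ q = min(1, 1 − 0.26 + 0.70) = min(1, 1.44) = 1.00
(p ⇒ q) ⇒ r = min(1, 1 − 1.00 + 0.33) = min(1, 0.33) = 0.33

0.33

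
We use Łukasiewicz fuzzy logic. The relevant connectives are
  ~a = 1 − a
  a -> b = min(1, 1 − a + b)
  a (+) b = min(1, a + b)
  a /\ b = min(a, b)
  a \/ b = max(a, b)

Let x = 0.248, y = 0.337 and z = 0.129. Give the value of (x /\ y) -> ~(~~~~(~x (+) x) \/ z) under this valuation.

x /\ y = min(0.248, 0.337) = 0.248
~x = 1 − 0.248 = 0.752
~x (+) x = min(1, 0.752 + 0.248) = min(1, 1.000) = 1.000
~(~x (+) x) = 1 − 1.000 = 0.000
~~(~x (+) x) = 1 − 0.000 = 1.000
~~~(~x (+) x) = 1 − 1.000 = 0.000
~~~~(~x (+) x) = 1 − 0.000 = 1.000
~~~~(~x (+) x) \/ z = max(1.000, 0.129) = 1.000
~(~~~~(~x (+) x) \/ z) = 1 − 1.000 = 0.000
(x /\ y) -> ~(~~~~(~x (+) x) \/ z) = min(1, 1 − 0.248 + 0.000) = min(1, 0.752) = 0.752

0.752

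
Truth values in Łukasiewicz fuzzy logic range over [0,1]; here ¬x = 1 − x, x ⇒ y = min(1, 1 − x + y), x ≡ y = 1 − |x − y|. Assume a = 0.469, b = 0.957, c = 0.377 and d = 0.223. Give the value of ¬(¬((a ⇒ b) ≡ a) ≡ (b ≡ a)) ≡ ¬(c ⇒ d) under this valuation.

0.865

a ⇒ b = min(1, 1 − 0.469 + 0.957) = min(1, 1.488) = 1.000
(a ⇒ b) ≡ a = 1 − |1.000 − 0.469| = 1 − 0.531 = 0.469
¬((a ⇒ b) ≡ a) = 1 − 0.469 = 0.531
b ≡ a = 1 − |0.957 − 0.469| = 1 − 0.488 = 0.512
¬((a ⇒ b) ≡ a) ≡ (b ≡ a) = 1 − |0.531 − 0.512| = 1 − 0.019 = 0.981
¬(¬((a ⇒ b) ≡ a) ≡ (b ≡ a)) = 1 − 0.981 = 0.019
c ⇒ d = min(1, 1 − 0.377 + 0.223) = min(1, 0.846) = 0.846
¬(c ⇒ d) = 1 − 0.846 = 0.154
¬(¬((a ⇒ b) ≡ a) ≡ (b ≡ a)) ≡ ¬(c ⇒ d) = 1 − |0.019 − 0.154| = 1 − 0.135 = 0.865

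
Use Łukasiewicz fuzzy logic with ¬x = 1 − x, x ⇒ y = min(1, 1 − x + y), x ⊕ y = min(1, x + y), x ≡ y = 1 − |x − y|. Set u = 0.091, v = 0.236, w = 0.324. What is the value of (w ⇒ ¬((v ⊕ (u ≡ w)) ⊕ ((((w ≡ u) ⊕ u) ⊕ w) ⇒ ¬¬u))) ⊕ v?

u ≡ w = 1 − |0.091 − 0.324| = 1 − 0.233 = 0.767
v ⊕ (u ≡ w) = min(1, 0.236 + 0.767) = min(1, 1.003) = 1.000
w ≡ u = 1 − |0.324 − 0.091| = 1 − 0.233 = 0.767
(w ≡ u) ⊕ u = min(1, 0.767 + 0.091) = min(1, 0.858) = 0.858
((w ≡ u) ⊕ u) ⊕ w = min(1, 0.858 + 0.324) = min(1, 1.182) = 1.000
¬u = 1 − 0.091 = 0.909
¬¬u = 1 − 0.909 = 0.091
(((w ≡ u) ⊕ u) ⊕ w) ⇒ ¬¬u = min(1, 1 − 1.000 + 0.091) = min(1, 0.091) = 0.091
(v ⊕ (u ≡ w)) ⊕ ((((w ≡ u) ⊕ u) ⊕ w) ⇒ ¬¬u) = min(1, 1.000 + 0.091) = min(1, 1.091) = 1.000
¬((v ⊕ (u ≡ w)) ⊕ ((((w ≡ u) ⊕ u) ⊕ w) ⇒ ¬¬u)) = 1 − 1.000 = 0.000
w ⇒ ¬((v ⊕ (u ≡ w)) ⊕ ((((w ≡ u) ⊕ u) ⊕ w) ⇒ ¬¬u)) = min(1, 1 − 0.324 + 0.000) = min(1, 0.676) = 0.676
(w ⇒ ¬((v ⊕ (u ≡ w)) ⊕ ((((w ≡ u) ⊕ u) ⊕ w) ⇒ ¬¬u))) ⊕ v = min(1, 0.676 + 0.236) = min(1, 0.912) = 0.912

0.912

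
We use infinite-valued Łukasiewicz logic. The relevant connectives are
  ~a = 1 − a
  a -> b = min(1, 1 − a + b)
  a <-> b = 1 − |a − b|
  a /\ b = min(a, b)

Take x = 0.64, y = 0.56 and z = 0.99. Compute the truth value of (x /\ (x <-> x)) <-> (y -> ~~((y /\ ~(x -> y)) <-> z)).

0.89

x <-> x = 1 − |0.64 − 0.64| = 1 − 0.00 = 1.00
x /\ (x <-> x) = min(0.64, 1.00) = 0.64
x -> y = min(1, 1 − 0.64 + 0.56) = min(1, 0.92) = 0.92
~(x -> y) = 1 − 0.92 = 0.08
y /\ ~(x -> y) = min(0.56, 0.08) = 0.08
(y /\ ~(x -> y)) <-> z = 1 − |0.08 − 0.99| = 1 − 0.91 = 0.09
~((y /\ ~(x -> y)) <-> z) = 1 − 0.09 = 0.91
~~((y /\ ~(x -> y)) <-> z) = 1 − 0.91 = 0.09
y -> ~~((y /\ ~(x -> y)) <-> z) = min(1, 1 − 0.56 + 0.09) = min(1, 0.53) = 0.53
(x /\ (x <-> x)) <-> (y -> ~~((y /\ ~(x -> y)) <-> z)) = 1 − |0.64 − 0.53| = 1 − 0.11 = 0.89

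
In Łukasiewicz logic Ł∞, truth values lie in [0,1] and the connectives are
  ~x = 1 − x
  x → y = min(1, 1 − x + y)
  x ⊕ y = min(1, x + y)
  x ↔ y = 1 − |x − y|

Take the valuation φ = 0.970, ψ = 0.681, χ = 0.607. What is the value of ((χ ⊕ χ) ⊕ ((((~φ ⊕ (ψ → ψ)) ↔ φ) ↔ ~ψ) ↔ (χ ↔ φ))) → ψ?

χ ⊕ χ = min(1, 0.607 + 0.607) = min(1, 1.214) = 1.000
~φ = 1 − 0.970 = 0.030
ψ → ψ = min(1, 1 − 0.681 + 0.681) = min(1, 1.000) = 1.000
~φ ⊕ (ψ → ψ) = min(1, 0.030 + 1.000) = min(1, 1.030) = 1.000
(~φ ⊕ (ψ → ψ)) ↔ φ = 1 − |1.000 − 0.970| = 1 − 0.030 = 0.970
~ψ = 1 − 0.681 = 0.319
((~φ ⊕ (ψ → ψ)) ↔ φ) ↔ ~ψ = 1 − |0.970 − 0.319| = 1 − 0.651 = 0.349
χ ↔ φ = 1 − |0.607 − 0.970| = 1 − 0.363 = 0.637
(((~φ ⊕ (ψ → ψ)) ↔ φ) ↔ ~ψ) ↔ (χ ↔ φ) = 1 − |0.349 − 0.637| = 1 − 0.288 = 0.712
(χ ⊕ χ) ⊕ ((((~φ ⊕ (ψ → ψ)) ↔ φ) ↔ ~ψ) ↔ (χ ↔ φ)) = min(1, 1.000 + 0.712) = min(1, 1.712) = 1.000
((χ ⊕ χ) ⊕ ((((~φ ⊕ (ψ → ψ)) ↔ φ) ↔ ~ψ) ↔ (χ ↔ φ))) → ψ = min(1, 1 − 1.000 + 0.681) = min(1, 0.681) = 0.681

0.681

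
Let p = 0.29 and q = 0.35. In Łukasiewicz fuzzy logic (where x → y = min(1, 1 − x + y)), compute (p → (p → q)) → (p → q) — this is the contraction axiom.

1.00

p → q = min(1, 1 − 0.29 + 0.35) = min(1, 1.06) = 1.00
p → (p → q) = min(1, 1 − 0.29 + 1.00) = min(1, 1.71) = 1.00
(p → (p → q)) → (p → q) = min(1, 1 − 1.00 + 1.00) = min(1, 1.00) = 1.00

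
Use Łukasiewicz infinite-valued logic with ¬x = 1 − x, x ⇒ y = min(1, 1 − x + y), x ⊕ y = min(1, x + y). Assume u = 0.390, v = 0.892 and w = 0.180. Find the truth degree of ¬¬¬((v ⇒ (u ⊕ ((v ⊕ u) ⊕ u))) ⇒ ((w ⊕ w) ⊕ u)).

0.250

v ⊕ u = min(1, 0.892 + 0.390) = min(1, 1.282) = 1.000
(v ⊕ u) ⊕ u = min(1, 1.000 + 0.390) = min(1, 1.390) = 1.000
u ⊕ ((v ⊕ u) ⊕ u) = min(1, 0.390 + 1.000) = min(1, 1.390) = 1.000
v ⇒ (u ⊕ ((v ⊕ u) ⊕ u)) = min(1, 1 − 0.892 + 1.000) = min(1, 1.108) = 1.000
w ⊕ w = min(1, 0.180 + 0.180) = min(1, 0.360) = 0.360
(w ⊕ w) ⊕ u = min(1, 0.360 + 0.390) = min(1, 0.750) = 0.750
(v ⇒ (u ⊕ ((v ⊕ u) ⊕ u))) ⇒ ((w ⊕ w) ⊕ u) = min(1, 1 − 1.000 + 0.750) = min(1, 0.750) = 0.750
¬((v ⇒ (u ⊕ ((v ⊕ u) ⊕ u))) ⇒ ((w ⊕ w) ⊕ u)) = 1 − 0.750 = 0.250
¬¬((v ⇒ (u ⊕ ((v ⊕ u) ⊕ u))) ⇒ ((w ⊕ w) ⊕ u)) = 1 − 0.250 = 0.750
¬¬¬((v ⇒ (u ⊕ ((v ⊕ u) ⊕ u))) ⇒ ((w ⊕ w) ⊕ u)) = 1 − 0.750 = 0.250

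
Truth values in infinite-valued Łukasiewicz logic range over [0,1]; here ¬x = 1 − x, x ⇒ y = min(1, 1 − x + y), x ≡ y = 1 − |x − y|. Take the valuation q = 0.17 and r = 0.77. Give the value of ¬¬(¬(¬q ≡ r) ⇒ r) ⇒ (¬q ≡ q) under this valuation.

¬q = 1 − 0.17 = 0.83
¬q ≡ r = 1 − |0.83 − 0.77| = 1 − 0.06 = 0.94
¬(¬q ≡ r) = 1 − 0.94 = 0.06
¬(¬q ≡ r) ⇒ r = min(1, 1 − 0.06 + 0.77) = min(1, 1.71) = 1.00
¬(¬(¬q ≡ r) ⇒ r) = 1 − 1.00 = 0.00
¬¬(¬(¬q ≡ r) ⇒ r) = 1 − 0.00 = 1.00
¬q ≡ q = 1 − |0.83 − 0.17| = 1 − 0.66 = 0.34
¬¬(¬(¬q ≡ r) ⇒ r) ⇒ (¬q ≡ q) = min(1, 1 − 1.00 + 0.34) = min(1, 0.34) = 0.34

0.34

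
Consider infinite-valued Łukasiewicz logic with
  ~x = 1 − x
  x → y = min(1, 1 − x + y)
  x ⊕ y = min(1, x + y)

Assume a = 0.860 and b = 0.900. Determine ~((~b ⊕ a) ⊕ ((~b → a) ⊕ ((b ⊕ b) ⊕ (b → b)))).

0.000

~b = 1 − 0.900 = 0.100
~b ⊕ a = min(1, 0.100 + 0.860) = min(1, 0.960) = 0.960
~b → a = min(1, 1 − 0.100 + 0.860) = min(1, 1.760) = 1.000
b ⊕ b = min(1, 0.900 + 0.900) = min(1, 1.800) = 1.000
b → b = min(1, 1 − 0.900 + 0.900) = min(1, 1.000) = 1.000
(b ⊕ b) ⊕ (b → b) = min(1, 1.000 + 1.000) = min(1, 2.000) = 1.000
(~b → a) ⊕ ((b ⊕ b) ⊕ (b → b)) = min(1, 1.000 + 1.000) = min(1, 2.000) = 1.000
(~b ⊕ a) ⊕ ((~b → a) ⊕ ((b ⊕ b) ⊕ (b → b))) = min(1, 0.960 + 1.000) = min(1, 1.960) = 1.000
~((~b ⊕ a) ⊕ ((~b → a) ⊕ ((b ⊕ b) ⊕ (b → b)))) = 1 − 1.000 = 0.000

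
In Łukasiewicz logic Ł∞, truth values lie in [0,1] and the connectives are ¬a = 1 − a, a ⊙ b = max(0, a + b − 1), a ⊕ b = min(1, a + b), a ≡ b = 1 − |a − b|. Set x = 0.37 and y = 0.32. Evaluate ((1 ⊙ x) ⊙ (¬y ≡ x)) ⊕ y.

1 ⊙ x = max(0, 1.00 + 0.37 − 1) = max(0, 0.37) = 0.37
¬y = 1 − 0.32 = 0.68
¬y ≡ x = 1 − |0.68 − 0.37| = 1 − 0.31 = 0.69
(1 ⊙ x) ⊙ (¬y ≡ x) = max(0, 0.37 + 0.69 − 1) = max(0, 0.06) = 0.06
((1 ⊙ x) ⊙ (¬y ≡ x)) ⊕ y = min(1, 0.06 + 0.32) = min(1, 0.38) = 0.38

0.38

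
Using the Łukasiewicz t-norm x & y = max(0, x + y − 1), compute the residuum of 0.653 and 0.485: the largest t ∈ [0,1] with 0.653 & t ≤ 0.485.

The residuum of the Łukasiewicz t-norm gives the supremum: min(1, 1 − 0.653 + 0.485).
1 − 0.653 + 0.485 = 0.832, so t = min(1, 0.832) = 0.832.
Check: 0.653 & 0.832 = max(0, 0.485) = 0.485 ≤ 0.485.

0.832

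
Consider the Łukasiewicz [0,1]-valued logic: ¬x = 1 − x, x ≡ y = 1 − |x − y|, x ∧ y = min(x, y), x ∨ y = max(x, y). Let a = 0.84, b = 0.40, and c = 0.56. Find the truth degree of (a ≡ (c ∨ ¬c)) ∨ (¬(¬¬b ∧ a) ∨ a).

¬c = 1 − 0.56 = 0.44
c ∨ ¬c = max(0.56, 0.44) = 0.56
a ≡ (c ∨ ¬c) = 1 − |0.84 − 0.56| = 1 − 0.28 = 0.72
¬b = 1 − 0.40 = 0.60
¬¬b = 1 − 0.60 = 0.40
¬¬b ∧ a = min(0.40, 0.84) = 0.40
¬(¬¬b ∧ a) = 1 − 0.40 = 0.60
¬(¬¬b ∧ a) ∨ a = max(0.60, 0.84) = 0.84
(a ≡ (c ∨ ¬c)) ∨ (¬(¬¬b ∧ a) ∨ a) = max(0.72, 0.84) = 0.84

0.84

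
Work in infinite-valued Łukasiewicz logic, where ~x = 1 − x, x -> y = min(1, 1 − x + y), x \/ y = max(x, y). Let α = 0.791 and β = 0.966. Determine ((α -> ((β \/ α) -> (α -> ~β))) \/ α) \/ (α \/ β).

β \/ α = max(0.966, 0.791) = 0.966
~β = 1 − 0.966 = 0.034
α -> ~β = min(1, 1 − 0.791 + 0.034) = min(1, 0.243) = 0.243
(β \/ α) -> (α -> ~β) = min(1, 1 − 0.966 + 0.243) = min(1, 0.277) = 0.277
α -> ((β \/ α) -> (α -> ~β)) = min(1, 1 − 0.791 + 0.277) = min(1, 0.486) = 0.486
(α -> ((β \/ α) -> (α -> ~β))) \/ α = max(0.486, 0.791) = 0.791
α \/ β = max(0.791, 0.966) = 0.966
((α -> ((β \/ α) -> (α -> ~β))) \/ α) \/ (α \/ β) = max(0.791, 0.966) = 0.966

0.966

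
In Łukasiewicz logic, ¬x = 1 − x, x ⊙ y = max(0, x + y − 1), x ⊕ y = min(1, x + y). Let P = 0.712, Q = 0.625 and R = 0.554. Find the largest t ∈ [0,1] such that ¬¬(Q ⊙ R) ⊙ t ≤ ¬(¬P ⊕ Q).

0.908

Q ⊙ R = max(0, 0.625 + 0.554 − 1) = max(0, 0.179) = 0.179
¬(Q ⊙ R) = 1 − 0.179 = 0.821
¬¬(Q ⊙ R) = 1 − 0.821 = 0.179
So the left factor is ¬¬(Q ⊙ R) = 0.179.
¬P = 1 − 0.712 = 0.288
¬P ⊕ Q = min(1, 0.288 + 0.625) = min(1, 0.913) = 0.913
¬(¬P ⊕ Q) = 1 − 0.913 = 0.087
So the right-hand bound is ¬(¬P ⊕ Q) = 0.087.
The residuum of the Łukasiewicz t-norm gives the supremum: min(1, 1 − 0.179 + 0.087).
1 − 0.179 + 0.087 = 0.908, so t = min(1, 0.908) = 0.908.
Check: 0.179 ⊙ 0.908 = max(0, 0.087) = 0.087 ≤ 0.087.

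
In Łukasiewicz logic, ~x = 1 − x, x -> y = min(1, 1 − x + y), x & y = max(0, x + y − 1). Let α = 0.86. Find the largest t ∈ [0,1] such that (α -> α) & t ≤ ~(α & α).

0.28

α -> α = min(1, 1 − 0.86 + 0.86) = min(1, 1.00) = 1.00
So the left factor is α -> α = 1.00.
α & α = max(0, 0.86 + 0.86 − 1) = max(0, 0.72) = 0.72
~(α & α) = 1 − 0.72 = 0.28
So the right-hand bound is ~(α & α) = 0.28.
The residuum of the Łukasiewicz t-norm gives the supremum: min(1, 1 − 1.00 + 0.28).
1 − 1.00 + 0.28 = 0.28, so t = min(1, 0.28) = 0.28.
Check: 1.00 & 0.28 = max(0, 0.28) = 0.28 ≤ 0.28.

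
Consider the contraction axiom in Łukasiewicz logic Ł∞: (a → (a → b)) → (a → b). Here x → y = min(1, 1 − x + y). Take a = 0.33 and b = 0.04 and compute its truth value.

a → b = min(1, 1 − 0.33 + 0.04) = min(1, 0.71) = 0.71
a → (a → b) = min(1, 1 − 0.33 + 0.71) = min(1, 1.38) = 1.00
(a → (a → b)) → (a → b) = min(1, 1 − 1.00 + 0.71) = min(1, 0.71) = 0.71
(The value 0.71 < 1 shows this instance is not satisfied; fails in Ł∞ (the t-norm is not idempotent).)

0.71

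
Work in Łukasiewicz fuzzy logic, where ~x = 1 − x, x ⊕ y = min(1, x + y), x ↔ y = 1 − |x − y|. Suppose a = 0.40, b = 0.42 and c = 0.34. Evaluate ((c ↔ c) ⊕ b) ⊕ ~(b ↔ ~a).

1.00

c ↔ c = 1 − |0.34 − 0.34| = 1 − 0.00 = 1.00
(c ↔ c) ⊕ b = min(1, 1.00 + 0.42) = min(1, 1.42) = 1.00
~a = 1 − 0.40 = 0.60
b ↔ ~a = 1 − |0.42 − 0.60| = 1 − 0.18 = 0.82
~(b ↔ ~a) = 1 − 0.82 = 0.18
((c ↔ c) ⊕ b) ⊕ ~(b ↔ ~a) = min(1, 1.00 + 0.18) = min(1, 1.18) = 1.00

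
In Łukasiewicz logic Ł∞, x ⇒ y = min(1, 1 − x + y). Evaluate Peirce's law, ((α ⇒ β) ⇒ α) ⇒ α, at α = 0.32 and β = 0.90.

α ⇒ β = min(1, 1 − 0.32 + 0.90) = min(1, 1.58) = 1.00
(α ⇒ β) ⇒ α = min(1, 1 − 1.00 + 0.32) = min(1, 0.32) = 0.32
((α ⇒ β) ⇒ α) ⇒ α = min(1, 1 − 0.32 + 0.32) = min(1, 1.00) = 1.00

1.00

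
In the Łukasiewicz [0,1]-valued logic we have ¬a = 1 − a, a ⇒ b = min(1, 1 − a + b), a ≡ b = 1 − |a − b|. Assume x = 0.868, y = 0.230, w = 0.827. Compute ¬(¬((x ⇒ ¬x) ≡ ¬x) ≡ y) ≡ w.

0.271

¬x = 1 − 0.868 = 0.132
x ⇒ ¬x = min(1, 1 − 0.868 + 0.132) = min(1, 0.264) = 0.264
(x ⇒ ¬x) ≡ ¬x = 1 − |0.264 − 0.132| = 1 − 0.132 = 0.868
¬((x ⇒ ¬x) ≡ ¬x) = 1 − 0.868 = 0.132
¬((x ⇒ ¬x) ≡ ¬x) ≡ y = 1 − |0.132 − 0.230| = 1 − 0.098 = 0.902
¬(¬((x ⇒ ¬x) ≡ ¬x) ≡ y) = 1 − 0.902 = 0.098
¬(¬((x ⇒ ¬x) ≡ ¬x) ≡ y) ≡ w = 1 − |0.098 − 0.827| = 1 − 0.729 = 0.271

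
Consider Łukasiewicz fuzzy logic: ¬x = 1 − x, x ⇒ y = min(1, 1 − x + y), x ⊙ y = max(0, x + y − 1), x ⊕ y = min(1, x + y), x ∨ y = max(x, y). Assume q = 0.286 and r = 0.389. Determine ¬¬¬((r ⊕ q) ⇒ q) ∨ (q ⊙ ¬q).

0.389

r ⊕ q = min(1, 0.389 + 0.286) = min(1, 0.675) = 0.675
(r ⊕ q) ⇒ q = min(1, 1 − 0.675 + 0.286) = min(1, 0.611) = 0.611
¬((r ⊕ q) ⇒ q) = 1 − 0.611 = 0.389
¬¬((r ⊕ q) ⇒ q) = 1 − 0.389 = 0.611
¬¬¬((r ⊕ q) ⇒ q) = 1 − 0.611 = 0.389
¬q = 1 − 0.286 = 0.714
q ⊙ ¬q = max(0, 0.286 + 0.714 − 1) = max(0, 0.000) = 0.000
¬¬¬((r ⊕ q) ⇒ q) ∨ (q ⊙ ¬q) = max(0.389, 0.000) = 0.389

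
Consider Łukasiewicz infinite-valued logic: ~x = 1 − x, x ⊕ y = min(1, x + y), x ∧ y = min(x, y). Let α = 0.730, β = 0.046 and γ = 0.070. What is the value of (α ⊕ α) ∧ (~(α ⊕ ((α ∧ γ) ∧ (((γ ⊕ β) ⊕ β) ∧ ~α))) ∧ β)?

0.046

α ⊕ α = min(1, 0.730 + 0.730) = min(1, 1.460) = 1.000
α ∧ γ = min(0.730, 0.070) = 0.070
γ ⊕ β = min(1, 0.070 + 0.046) = min(1, 0.116) = 0.116
(γ ⊕ β) ⊕ β = min(1, 0.116 + 0.046) = min(1, 0.162) = 0.162
~α = 1 − 0.730 = 0.270
((γ ⊕ β) ⊕ β) ∧ ~α = min(0.162, 0.270) = 0.162
(α ∧ γ) ∧ (((γ ⊕ β) ⊕ β) ∧ ~α) = min(0.070, 0.162) = 0.070
α ⊕ ((α ∧ γ) ∧ (((γ ⊕ β) ⊕ β) ∧ ~α)) = min(1, 0.730 + 0.070) = min(1, 0.800) = 0.800
~(α ⊕ ((α ∧ γ) ∧ (((γ ⊕ β) ⊕ β) ∧ ~α))) = 1 − 0.800 = 0.200
~(α ⊕ ((α ∧ γ) ∧ (((γ ⊕ β) ⊕ β) ∧ ~α))) ∧ β = min(0.200, 0.046) = 0.046
(α ⊕ α) ∧ (~(α ⊕ ((α ∧ γ) ∧ (((γ ⊕ β) ⊕ β) ∧ ~α))) ∧ β) = min(1.000, 0.046) = 0.046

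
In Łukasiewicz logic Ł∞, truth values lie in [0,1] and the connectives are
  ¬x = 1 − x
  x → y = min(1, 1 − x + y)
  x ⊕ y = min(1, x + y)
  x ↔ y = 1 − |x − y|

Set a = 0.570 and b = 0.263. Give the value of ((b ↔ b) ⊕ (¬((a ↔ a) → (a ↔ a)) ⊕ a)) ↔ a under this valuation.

0.570

b ↔ b = 1 − |0.263 − 0.263| = 1 − 0.000 = 1.000
a ↔ a = 1 − |0.570 − 0.570| = 1 − 0.000 = 1.000
(a ↔ a) → (a ↔ a) = min(1, 1 − 1.000 + 1.000) = min(1, 1.000) = 1.000
¬((a ↔ a) → (a ↔ a)) = 1 − 1.000 = 0.000
¬((a ↔ a) → (a ↔ a)) ⊕ a = min(1, 0.000 + 0.570) = min(1, 0.570) = 0.570
(b ↔ b) ⊕ (¬((a ↔ a) → (a ↔ a)) ⊕ a) = min(1, 1.000 + 0.570) = min(1, 1.570) = 1.000
((b ↔ b) ⊕ (¬((a ↔ a) → (a ↔ a)) ⊕ a)) ↔ a = 1 − |1.000 − 0.570| = 1 − 0.430 = 0.570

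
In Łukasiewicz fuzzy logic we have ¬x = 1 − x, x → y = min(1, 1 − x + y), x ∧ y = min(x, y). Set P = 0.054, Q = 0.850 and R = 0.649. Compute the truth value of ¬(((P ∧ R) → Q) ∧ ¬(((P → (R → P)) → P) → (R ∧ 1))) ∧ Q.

0.850

P ∧ R = min(0.054, 0.649) = 0.054
(P ∧ R) → Q = min(1, 1 − 0.054 + 0.850) = min(1, 1.796) = 1.000
R → P = min(1, 1 − 0.649 + 0.054) = min(1, 0.405) = 0.405
P → (R → P) = min(1, 1 − 0.054 + 0.405) = min(1, 1.351) = 1.000
(P → (R → P)) → P = min(1, 1 − 1.000 + 0.054) = min(1, 0.054) = 0.054
R ∧ 1 = min(0.649, 1.000) = 0.649
((P → (R → P)) → P) → (R ∧ 1) = min(1, 1 − 0.054 + 0.649) = min(1, 1.595) = 1.000
¬(((P → (R → P)) → P) → (R ∧ 1)) = 1 − 1.000 = 0.000
((P ∧ R) → Q) ∧ ¬(((P → (R → P)) → P) → (R ∧ 1)) = min(1.000, 0.000) = 0.000
¬(((P ∧ R) → Q) ∧ ¬(((P → (R → P)) → P) → (R ∧ 1))) = 1 − 0.000 = 1.000
¬(((P ∧ R) → Q) ∧ ¬(((P → (R → P)) → P) → (R ∧ 1))) ∧ Q = min(1.000, 0.850) = 0.850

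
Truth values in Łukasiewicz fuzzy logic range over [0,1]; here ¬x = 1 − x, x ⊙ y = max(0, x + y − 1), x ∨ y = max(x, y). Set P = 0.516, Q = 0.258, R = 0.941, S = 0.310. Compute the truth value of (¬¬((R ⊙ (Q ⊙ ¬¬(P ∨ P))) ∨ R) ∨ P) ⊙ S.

0.251

P ∨ P = max(0.516, 0.516) = 0.516
¬(P ∨ P) = 1 − 0.516 = 0.484
¬¬(P ∨ P) = 1 − 0.484 = 0.516
Q ⊙ ¬¬(P ∨ P) = max(0, 0.258 + 0.516 − 1) = max(0, -0.226) = 0.000
R ⊙ (Q ⊙ ¬¬(P ∨ P)) = max(0, 0.941 + 0.000 − 1) = max(0, -0.059) = 0.000
(R ⊙ (Q ⊙ ¬¬(P ∨ P))) ∨ R = max(0.000, 0.941) = 0.941
¬((R ⊙ (Q ⊙ ¬¬(P ∨ P))) ∨ R) = 1 − 0.941 = 0.059
¬¬((R ⊙ (Q ⊙ ¬¬(P ∨ P))) ∨ R) = 1 − 0.059 = 0.941
¬¬((R ⊙ (Q ⊙ ¬¬(P ∨ P))) ∨ R) ∨ P = max(0.941, 0.516) = 0.941
(¬¬((R ⊙ (Q ⊙ ¬¬(P ∨ P))) ∨ R) ∨ P) ⊙ S = max(0, 0.941 + 0.310 − 1) = max(0, 0.251) = 0.251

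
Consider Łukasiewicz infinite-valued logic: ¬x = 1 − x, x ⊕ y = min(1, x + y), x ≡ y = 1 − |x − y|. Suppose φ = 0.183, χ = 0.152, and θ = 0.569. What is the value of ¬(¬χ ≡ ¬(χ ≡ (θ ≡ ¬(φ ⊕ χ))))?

0.096

¬χ = 1 − 0.152 = 0.848
φ ⊕ χ = min(1, 0.183 + 0.152) = min(1, 0.335) = 0.335
¬(φ ⊕ χ) = 1 − 0.335 = 0.665
θ ≡ ¬(φ ⊕ χ) = 1 − |0.569 − 0.665| = 1 − 0.096 = 0.904
χ ≡ (θ ≡ ¬(φ ⊕ χ)) = 1 − |0.152 − 0.904| = 1 − 0.752 = 0.248
¬(χ ≡ (θ ≡ ¬(φ ⊕ χ))) = 1 − 0.248 = 0.752
¬χ ≡ ¬(χ ≡ (θ ≡ ¬(φ ⊕ χ))) = 1 − |0.848 − 0.752| = 1 − 0.096 = 0.904
¬(¬χ ≡ ¬(χ ≡ (θ ≡ ¬(φ ⊕ χ)))) = 1 − 0.904 = 0.096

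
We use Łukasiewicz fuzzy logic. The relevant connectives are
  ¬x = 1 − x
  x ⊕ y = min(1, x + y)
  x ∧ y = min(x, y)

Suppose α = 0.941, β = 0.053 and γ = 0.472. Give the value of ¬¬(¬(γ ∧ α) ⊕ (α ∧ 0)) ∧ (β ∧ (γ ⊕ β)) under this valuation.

0.053

γ ∧ α = min(0.472, 0.941) = 0.472
¬(γ ∧ α) = 1 − 0.472 = 0.528
α ∧ 0 = min(0.941, 0.000) = 0.000
¬(γ ∧ α) ⊕ (α ∧ 0) = min(1, 0.528 + 0.000) = min(1, 0.528) = 0.528
¬(¬(γ ∧ α) ⊕ (α ∧ 0)) = 1 − 0.528 = 0.472
¬¬(¬(γ ∧ α) ⊕ (α ∧ 0)) = 1 − 0.472 = 0.528
γ ⊕ β = min(1, 0.472 + 0.053) = min(1, 0.525) = 0.525
β ∧ (γ ⊕ β) = min(0.053, 0.525) = 0.053
¬¬(¬(γ ∧ α) ⊕ (α ∧ 0)) ∧ (β ∧ (γ ⊕ β)) = min(0.528, 0.053) = 0.053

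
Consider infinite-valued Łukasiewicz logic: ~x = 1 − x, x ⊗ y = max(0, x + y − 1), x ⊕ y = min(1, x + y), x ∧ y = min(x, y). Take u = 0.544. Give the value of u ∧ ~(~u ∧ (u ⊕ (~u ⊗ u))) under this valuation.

0.544

~u = 1 − 0.544 = 0.456
~u ⊗ u = max(0, 0.456 + 0.544 − 1) = max(0, 0.000) = 0.000
u ⊕ (~u ⊗ u) = min(1, 0.544 + 0.000) = min(1, 0.544) = 0.544
~u ∧ (u ⊕ (~u ⊗ u)) = min(0.456, 0.544) = 0.456
~(~u ∧ (u ⊕ (~u ⊗ u))) = 1 − 0.456 = 0.544
u ∧ ~(~u ∧ (u ⊕ (~u ⊗ u))) = min(0.544, 0.544) = 0.544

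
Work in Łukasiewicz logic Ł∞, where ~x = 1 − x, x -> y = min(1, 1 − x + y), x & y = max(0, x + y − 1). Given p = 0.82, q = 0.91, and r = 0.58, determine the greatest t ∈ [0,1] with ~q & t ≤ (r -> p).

~q = 1 − 0.91 = 0.09
So the left factor is ~q = 0.09.
r -> p = min(1, 1 − 0.58 + 0.82) = min(1, 1.24) = 1.00
So the right-hand bound is r -> p = 1.00.
The residuum of the Łukasiewicz t-norm gives the supremum: min(1, 1 − 0.09 + 1.00).
1 − 0.09 + 1.00 = 1.91, so t = min(1, 1.91) = 1.00.
Check: 0.09 & 1.00 = max(0, 0.09) = 0.09 ≤ 1.00.

1.00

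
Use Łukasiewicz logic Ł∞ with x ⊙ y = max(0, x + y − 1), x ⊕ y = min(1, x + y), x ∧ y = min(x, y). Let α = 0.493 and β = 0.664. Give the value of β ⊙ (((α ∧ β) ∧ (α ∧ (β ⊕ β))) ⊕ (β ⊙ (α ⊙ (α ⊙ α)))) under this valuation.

0.157

α ∧ β = min(0.493, 0.664) = 0.493
β ⊕ β = min(1, 0.664 + 0.664) = min(1, 1.328) = 1.000
α ∧ (β ⊕ β) = min(0.493, 1.000) = 0.493
(α ∧ β) ∧ (α ∧ (β ⊕ β)) = min(0.493, 0.493) = 0.493
α ⊙ α = max(0, 0.493 + 0.493 − 1) = max(0, -0.014) = 0.000
α ⊙ (α ⊙ α) = max(0, 0.493 + 0.000 − 1) = max(0, -0.507) = 0.000
β ⊙ (α ⊙ (α ⊙ α)) = max(0, 0.664 + 0.000 − 1) = max(0, -0.336) = 0.000
((α ∧ β) ∧ (α ∧ (β ⊕ β))) ⊕ (β ⊙ (α ⊙ (α ⊙ α))) = min(1, 0.493 + 0.000) = min(1, 0.493) = 0.493
β ⊙ (((α ∧ β) ∧ (α ∧ (β ⊕ β))) ⊕ (β ⊙ (α ⊙ (α ⊙ α)))) = max(0, 0.664 + 0.493 − 1) = max(0, 0.157) = 0.157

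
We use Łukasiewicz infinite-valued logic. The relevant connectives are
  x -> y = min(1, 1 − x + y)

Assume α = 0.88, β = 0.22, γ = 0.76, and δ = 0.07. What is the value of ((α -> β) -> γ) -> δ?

α -> β = min(1, 1 − 0.88 + 0.22) = min(1, 0.34) = 0.34
(α -> β) -> γ = min(1, 1 − 0.34 + 0.76) = min(1, 1.42) = 1.00
((α -> β) -> γ) -> δ = min(1, 1 − 1.00 + 0.07) = min(1, 0.07) = 0.07

0.07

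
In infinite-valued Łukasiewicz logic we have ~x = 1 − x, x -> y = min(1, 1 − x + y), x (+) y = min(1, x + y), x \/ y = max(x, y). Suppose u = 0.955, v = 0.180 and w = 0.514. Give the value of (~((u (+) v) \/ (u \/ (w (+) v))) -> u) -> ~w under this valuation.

0.486

u (+) v = min(1, 0.955 + 0.180) = min(1, 1.135) = 1.000
w (+) v = min(1, 0.514 + 0.180) = min(1, 0.694) = 0.694
u \/ (w (+) v) = max(0.955, 0.694) = 0.955
(u (+) v) \/ (u \/ (w (+) v)) = max(1.000, 0.955) = 1.000
~((u (+) v) \/ (u \/ (w (+) v))) = 1 − 1.000 = 0.000
~((u (+) v) \/ (u \/ (w (+) v))) -> u = min(1, 1 − 0.000 + 0.955) = min(1, 1.955) = 1.000
~w = 1 − 0.514 = 0.486
(~((u (+) v) \/ (u \/ (w (+) v))) -> u) -> ~w = min(1, 1 − 1.000 + 0.486) = min(1, 0.486) = 0.486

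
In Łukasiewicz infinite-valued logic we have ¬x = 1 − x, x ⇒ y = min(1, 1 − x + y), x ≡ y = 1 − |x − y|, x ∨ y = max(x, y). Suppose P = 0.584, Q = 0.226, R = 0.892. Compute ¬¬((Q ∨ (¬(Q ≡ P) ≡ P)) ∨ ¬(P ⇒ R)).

Q ≡ P = 1 − |0.226 − 0.584| = 1 − 0.358 = 0.642
¬(Q ≡ P) = 1 − 0.642 = 0.358
¬(Q ≡ P) ≡ P = 1 − |0.358 − 0.584| = 1 − 0.226 = 0.774
Q ∨ (¬(Q ≡ P) ≡ P) = max(0.226, 0.774) = 0.774
P ⇒ R = min(1, 1 − 0.584 + 0.892) = min(1, 1.308) = 1.000
¬(P ⇒ R) = 1 − 1.000 = 0.000
(Q ∨ (¬(Q ≡ P) ≡ P)) ∨ ¬(P ⇒ R) = max(0.774, 0.000) = 0.774
¬((Q ∨ (¬(Q ≡ P) ≡ P)) ∨ ¬(P ⇒ R)) = 1 − 0.774 = 0.226
¬¬((Q ∨ (¬(Q ≡ P) ≡ P)) ∨ ¬(P ⇒ R)) = 1 − 0.226 = 0.774

0.774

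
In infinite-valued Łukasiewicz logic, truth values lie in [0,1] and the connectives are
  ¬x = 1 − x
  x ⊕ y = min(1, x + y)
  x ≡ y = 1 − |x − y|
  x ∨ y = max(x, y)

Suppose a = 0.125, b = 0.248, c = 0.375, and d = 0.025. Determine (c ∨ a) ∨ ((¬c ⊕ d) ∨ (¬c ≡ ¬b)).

c ∨ a = max(0.375, 0.125) = 0.375
¬c = 1 − 0.375 = 0.625
¬c ⊕ d = min(1, 0.625 + 0.025) = min(1, 0.650) = 0.650
¬b = 1 − 0.248 = 0.752
¬c ≡ ¬b = 1 − |0.625 − 0.752| = 1 − 0.127 = 0.873
(¬c ⊕ d) ∨ (¬c ≡ ¬b) = max(0.650, 0.873) = 0.873
(c ∨ a) ∨ ((¬c ⊕ d) ∨ (¬c ≡ ¬b)) = max(0.375, 0.873) = 0.873

0.873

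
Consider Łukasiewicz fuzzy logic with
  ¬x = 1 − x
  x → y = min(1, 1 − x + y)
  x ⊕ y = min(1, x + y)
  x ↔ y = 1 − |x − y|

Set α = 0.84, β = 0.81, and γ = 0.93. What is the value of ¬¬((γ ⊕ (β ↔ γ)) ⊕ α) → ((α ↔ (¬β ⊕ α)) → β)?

0.97

β ↔ γ = 1 − |0.81 − 0.93| = 1 − 0.12 = 0.88
γ ⊕ (β ↔ γ) = min(1, 0.93 + 0.88) = min(1, 1.81) = 1.00
(γ ⊕ (β ↔ γ)) ⊕ α = min(1, 1.00 + 0.84) = min(1, 1.84) = 1.00
¬((γ ⊕ (β ↔ γ)) ⊕ α) = 1 − 1.00 = 0.00
¬¬((γ ⊕ (β ↔ γ)) ⊕ α) = 1 − 0.00 = 1.00
¬β = 1 − 0.81 = 0.19
¬β ⊕ α = min(1, 0.19 + 0.84) = min(1, 1.03) = 1.00
α ↔ (¬β ⊕ α) = 1 − |0.84 − 1.00| = 1 − 0.16 = 0.84
(α ↔ (¬β ⊕ α)) → β = min(1, 1 − 0.84 + 0.81) = min(1, 0.97) = 0.97
¬¬((γ ⊕ (β ↔ γ)) ⊕ α) → ((α ↔ (¬β ⊕ α)) → β) = min(1, 1 − 1.00 + 0.97) = min(1, 0.97) = 0.97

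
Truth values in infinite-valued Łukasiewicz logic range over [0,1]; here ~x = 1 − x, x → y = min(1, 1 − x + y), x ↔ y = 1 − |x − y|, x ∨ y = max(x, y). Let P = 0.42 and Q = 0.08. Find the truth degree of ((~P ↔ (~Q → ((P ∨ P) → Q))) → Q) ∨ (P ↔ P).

1.00

~P = 1 − 0.42 = 0.58
~Q = 1 − 0.08 = 0.92
P ∨ P = max(0.42, 0.42) = 0.42
(P ∨ P) → Q = min(1, 1 − 0.42 + 0.08) = min(1, 0.66) = 0.66
~Q → ((P ∨ P) → Q) = min(1, 1 − 0.92 + 0.66) = min(1, 0.74) = 0.74
~P ↔ (~Q → ((P ∨ P) → Q)) = 1 − |0.58 − 0.74| = 1 − 0.16 = 0.84
(~P ↔ (~Q → ((P ∨ P) → Q))) → Q = min(1, 1 − 0.84 + 0.08) = min(1, 0.24) = 0.24
P ↔ P = 1 − |0.42 − 0.42| = 1 − 0.00 = 1.00
((~P ↔ (~Q → ((P ∨ P) → Q))) → Q) ∨ (P ↔ P) = max(0.24, 1.00) = 1.00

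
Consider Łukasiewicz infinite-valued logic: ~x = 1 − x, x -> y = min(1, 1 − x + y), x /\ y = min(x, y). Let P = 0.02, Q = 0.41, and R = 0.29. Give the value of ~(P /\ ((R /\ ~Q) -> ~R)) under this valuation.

0.98

~Q = 1 − 0.41 = 0.59
R /\ ~Q = min(0.29, 0.59) = 0.29
~R = 1 − 0.29 = 0.71
(R /\ ~Q) -> ~R = min(1, 1 − 0.29 + 0.71) = min(1, 1.42) = 1.00
P /\ ((R /\ ~Q) -> ~R) = min(0.02, 1.00) = 0.02
~(P /\ ((R /\ ~Q) -> ~R)) = 1 − 0.02 = 0.98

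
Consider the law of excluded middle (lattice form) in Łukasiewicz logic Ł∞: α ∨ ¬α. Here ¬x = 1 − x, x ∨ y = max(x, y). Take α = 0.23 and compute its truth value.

¬α = 1 − 0.23 = 0.77
α ∨ ¬α = max(0.23, 0.77) = 0.77
(The value 0.77 < 1 shows this instance is not satisfied; not a Ł∞-tautology — its value is max(a, 1−a).)

0.77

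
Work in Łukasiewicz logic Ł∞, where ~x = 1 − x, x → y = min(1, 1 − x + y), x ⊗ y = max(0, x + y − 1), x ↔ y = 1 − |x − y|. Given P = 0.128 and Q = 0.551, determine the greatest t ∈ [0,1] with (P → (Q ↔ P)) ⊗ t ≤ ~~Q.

Q ↔ P = 1 − |0.551 − 0.128| = 1 − 0.423 = 0.577
P → (Q ↔ P) = min(1, 1 − 0.128 + 0.577) = min(1, 1.449) = 1.000
So the left factor is P → (Q ↔ P) = 1.000.
~Q = 1 − 0.551 = 0.449
~~Q = 1 − 0.449 = 0.551
So the right-hand bound is ~~Q = 0.551.
The residuum of the Łukasiewicz t-norm gives the supremum: min(1, 1 − 1.000 + 0.551).
1 − 1.000 + 0.551 = 0.551, so t = min(1, 0.551) = 0.551.
Check: 1.000 ⊗ 0.551 = max(0, 0.551) = 0.551 ≤ 0.551.

0.551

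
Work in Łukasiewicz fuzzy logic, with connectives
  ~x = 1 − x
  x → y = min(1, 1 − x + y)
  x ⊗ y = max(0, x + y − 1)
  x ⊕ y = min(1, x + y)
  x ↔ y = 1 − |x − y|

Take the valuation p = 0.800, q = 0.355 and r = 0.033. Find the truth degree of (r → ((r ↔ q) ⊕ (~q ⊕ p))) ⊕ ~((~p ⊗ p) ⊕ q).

1.000

r ↔ q = 1 − |0.033 − 0.355| = 1 − 0.322 = 0.678
~q = 1 − 0.355 = 0.645
~q ⊕ p = min(1, 0.645 + 0.800) = min(1, 1.445) = 1.000
(r ↔ q) ⊕ (~q ⊕ p) = min(1, 0.678 + 1.000) = min(1, 1.678) = 1.000
r → ((r ↔ q) ⊕ (~q ⊕ p)) = min(1, 1 − 0.033 + 1.000) = min(1, 1.967) = 1.000
~p = 1 − 0.800 = 0.200
~p ⊗ p = max(0, 0.200 + 0.800 − 1) = max(0, 0.000) = 0.000
(~p ⊗ p) ⊕ q = min(1, 0.000 + 0.355) = min(1, 0.355) = 0.355
~((~p ⊗ p) ⊕ q) = 1 − 0.355 = 0.645
(r → ((r ↔ q) ⊕ (~q ⊕ p))) ⊕ ~((~p ⊗ p) ⊕ q) = min(1, 1.000 + 0.645) = min(1, 1.645) = 1.000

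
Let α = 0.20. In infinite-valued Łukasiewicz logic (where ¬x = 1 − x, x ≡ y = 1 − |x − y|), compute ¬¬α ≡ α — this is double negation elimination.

1.00

¬α = 1 − 0.20 = 0.80
¬¬α = 1 − 0.80 = 0.20
¬¬α ≡ α = 1 − |0.20 − 0.20| = 1 − 0.00 = 1.00
(As expected: always 1 in Ł∞ since negation is involutive.)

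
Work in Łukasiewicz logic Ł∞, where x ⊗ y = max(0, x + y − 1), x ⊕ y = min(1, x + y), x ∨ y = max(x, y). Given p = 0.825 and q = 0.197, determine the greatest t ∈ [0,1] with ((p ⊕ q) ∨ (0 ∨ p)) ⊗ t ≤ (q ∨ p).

p ⊕ q = min(1, 0.825 + 0.197) = min(1, 1.022) = 1.000
0 ∨ p = max(0.000, 0.825) = 0.825
(p ⊕ q) ∨ (0 ∨ p) = max(1.000, 0.825) = 1.000
So the left factor is (p ⊕ q) ∨ (0 ∨ p) = 1.000.
q ∨ p = max(0.197, 0.825) = 0.825
So the right-hand bound is q ∨ p = 0.825.
The residuum of the Łukasiewicz t-norm gives the supremum: min(1, 1 − 1.000 + 0.825).
1 − 1.000 + 0.825 = 0.825, so t = min(1, 0.825) = 0.825.
Check: 1.000 ⊗ 0.825 = max(0, 0.825) = 0.825 ≤ 0.825.

0.825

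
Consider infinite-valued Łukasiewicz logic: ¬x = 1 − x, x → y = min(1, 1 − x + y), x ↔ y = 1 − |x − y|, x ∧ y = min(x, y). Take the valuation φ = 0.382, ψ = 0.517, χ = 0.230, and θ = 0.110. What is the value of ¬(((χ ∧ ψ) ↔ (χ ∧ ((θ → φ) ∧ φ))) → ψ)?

0.483

χ ∧ ψ = min(0.230, 0.517) = 0.230
θ → φ = min(1, 1 − 0.110 + 0.382) = min(1, 1.272) = 1.000
(θ → φ) ∧ φ = min(1.000, 0.382) = 0.382
χ ∧ ((θ → φ) ∧ φ) = min(0.230, 0.382) = 0.230
(χ ∧ ψ) ↔ (χ ∧ ((θ → φ) ∧ φ)) = 1 − |0.230 − 0.230| = 1 − 0.000 = 1.000
((χ ∧ ψ) ↔ (χ ∧ ((θ → φ) ∧ φ))) → ψ = min(1, 1 − 1.000 + 0.517) = min(1, 0.517) = 0.517
¬(((χ ∧ ψ) ↔ (χ ∧ ((θ → φ) ∧ φ))) → ψ) = 1 − 0.517 = 0.483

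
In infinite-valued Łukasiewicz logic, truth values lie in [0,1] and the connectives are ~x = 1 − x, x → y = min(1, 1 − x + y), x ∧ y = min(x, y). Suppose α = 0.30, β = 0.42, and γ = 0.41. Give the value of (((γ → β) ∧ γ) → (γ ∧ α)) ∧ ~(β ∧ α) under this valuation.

0.70

γ → β = min(1, 1 − 0.41 + 0.42) = min(1, 1.01) = 1.00
(γ → β) ∧ γ = min(1.00, 0.41) = 0.41
γ ∧ α = min(0.41, 0.30) = 0.30
((γ → β) ∧ γ) → (γ ∧ α) = min(1, 1 − 0.41 + 0.30) = min(1, 0.89) = 0.89
β ∧ α = min(0.42, 0.30) = 0.30
~(β ∧ α) = 1 − 0.30 = 0.70
(((γ → β) ∧ γ) → (γ ∧ α)) ∧ ~(β ∧ α) = min(0.89, 0.70) = 0.70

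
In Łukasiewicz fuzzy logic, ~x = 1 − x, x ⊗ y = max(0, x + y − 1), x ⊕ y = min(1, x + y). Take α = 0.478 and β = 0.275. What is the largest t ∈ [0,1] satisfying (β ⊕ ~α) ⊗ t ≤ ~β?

0.928

~α = 1 − 0.478 = 0.522
β ⊕ ~α = min(1, 0.275 + 0.522) = min(1, 0.797) = 0.797
So the left factor is β ⊕ ~α = 0.797.
~β = 1 − 0.275 = 0.725
So the right-hand bound is ~β = 0.725.
The residuum of the Łukasiewicz t-norm gives the supremum: min(1, 1 − 0.797 + 0.725).
1 − 0.797 + 0.725 = 0.928, so t = min(1, 0.928) = 0.928.
Check: 0.797 ⊗ 0.928 = max(0, 0.725) = 0.725 ≤ 0.725.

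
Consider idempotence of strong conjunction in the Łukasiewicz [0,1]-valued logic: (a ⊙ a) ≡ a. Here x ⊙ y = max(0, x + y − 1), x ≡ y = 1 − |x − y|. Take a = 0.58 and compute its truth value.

0.58

a ⊙ a = max(0, 0.58 + 0.58 − 1) = max(0, 0.16) = 0.16
(a ⊙ a) ≡ a = 1 − |0.16 − 0.58| = 1 − 0.42 = 0.58
(The value 0.58 < 1 shows this instance is not satisfied; fails in Ł∞ since a ⊗ a = max(0, 2a−1) ≠ a in general.)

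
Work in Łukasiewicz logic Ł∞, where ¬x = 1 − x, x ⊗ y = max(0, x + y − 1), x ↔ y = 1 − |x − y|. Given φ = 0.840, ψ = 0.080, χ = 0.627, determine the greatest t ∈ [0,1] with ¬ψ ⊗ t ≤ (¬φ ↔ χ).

0.613

¬ψ = 1 − 0.080 = 0.920
So the left factor is ¬ψ = 0.920.
¬φ = 1 − 0.840 = 0.160
¬φ ↔ χ = 1 − |0.160 − 0.627| = 1 − 0.467 = 0.533
So the right-hand bound is ¬φ ↔ χ = 0.533.
The residuum of the Łukasiewicz t-norm gives the supremum: min(1, 1 − 0.920 + 0.533).
1 − 0.920 + 0.533 = 0.613, so t = min(1, 0.613) = 0.613.
Check: 0.920 ⊗ 0.613 = max(0, 0.533) = 0.533 ≤ 0.533.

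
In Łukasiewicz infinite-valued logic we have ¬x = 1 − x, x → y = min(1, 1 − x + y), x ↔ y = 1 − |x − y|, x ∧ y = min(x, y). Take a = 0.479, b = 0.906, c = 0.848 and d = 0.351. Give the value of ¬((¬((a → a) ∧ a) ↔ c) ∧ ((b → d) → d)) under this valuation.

a → a = min(1, 1 − 0.479 + 0.479) = min(1, 1.000) = 1.000
(a → a) ∧ a = min(1.000, 0.479) = 0.479
¬((a → a) ∧ a) = 1 − 0.479 = 0.521
¬((a → a) ∧ a) ↔ c = 1 − |0.521 − 0.848| = 1 − 0.327 = 0.673
b → d = min(1, 1 − 0.906 + 0.351) = min(1, 0.445) = 0.445
(b → d) → d = min(1, 1 − 0.445 + 0.351) = min(1, 0.906) = 0.906
(¬((a → a) ∧ a) ↔ c) ∧ ((b → d) → d) = min(0.673, 0.906) = 0.673
¬((¬((a → a) ∧ a) ↔ c) ∧ ((b → d) → d)) = 1 − 0.673 = 0.327

0.327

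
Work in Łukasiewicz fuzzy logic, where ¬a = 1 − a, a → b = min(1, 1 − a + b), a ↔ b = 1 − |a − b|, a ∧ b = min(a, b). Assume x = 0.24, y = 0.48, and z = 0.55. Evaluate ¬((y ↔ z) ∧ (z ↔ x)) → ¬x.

1.00

y ↔ z = 1 − |0.48 − 0.55| = 1 − 0.07 = 0.93
z ↔ x = 1 − |0.55 − 0.24| = 1 − 0.31 = 0.69
(y ↔ z) ∧ (z ↔ x) = min(0.93, 0.69) = 0.69
¬((y ↔ z) ∧ (z ↔ x)) = 1 − 0.69 = 0.31
¬x = 1 − 0.24 = 0.76
¬((y ↔ z) ∧ (z ↔ x)) → ¬x = min(1, 1 − 0.31 + 0.76) = min(1, 1.45) = 1.00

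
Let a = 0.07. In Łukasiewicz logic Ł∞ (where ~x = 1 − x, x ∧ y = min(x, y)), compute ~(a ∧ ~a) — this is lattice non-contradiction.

~a = 1 − 0.07 = 0.93
a ∧ ~a = min(0.07, 0.93) = 0.07
~(a ∧ ~a) = 1 − 0.07 = 0.93
(The value 0.93 < 1 shows this instance is not satisfied; not a Ł∞-tautology — its value is 1 − min(a, 1−a).)

0.93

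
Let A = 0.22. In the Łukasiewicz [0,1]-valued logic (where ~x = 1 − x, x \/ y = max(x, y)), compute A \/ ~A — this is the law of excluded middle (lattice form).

~A = 1 − 0.22 = 0.78
A \/ ~A = max(0.22, 0.78) = 0.78
(The value 0.78 < 1 shows this instance is not satisfied; not a Ł∞-tautology — its value is max(a, 1−a).)

0.78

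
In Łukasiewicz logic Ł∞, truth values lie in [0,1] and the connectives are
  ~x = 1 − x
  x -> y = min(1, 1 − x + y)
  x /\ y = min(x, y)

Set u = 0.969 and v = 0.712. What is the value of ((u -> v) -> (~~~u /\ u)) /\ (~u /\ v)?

0.031

u -> v = min(1, 1 − 0.969 + 0.712) = min(1, 0.743) = 0.743
~u = 1 − 0.969 = 0.031
~~u = 1 − 0.031 = 0.969
~~~u = 1 − 0.969 = 0.031
~~~u /\ u = min(0.031, 0.969) = 0.031
(u -> v) -> (~~~u /\ u) = min(1, 1 − 0.743 + 0.031) = min(1, 0.288) = 0.288
~u /\ v = min(0.031, 0.712) = 0.031
((u -> v) -> (~~~u /\ u)) /\ (~u /\ v) = min(0.288, 0.031) = 0.031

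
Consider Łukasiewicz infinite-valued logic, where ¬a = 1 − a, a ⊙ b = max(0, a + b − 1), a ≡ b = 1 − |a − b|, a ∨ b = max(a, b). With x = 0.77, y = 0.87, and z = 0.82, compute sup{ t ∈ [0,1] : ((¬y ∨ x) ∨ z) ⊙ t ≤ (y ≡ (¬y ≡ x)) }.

¬y = 1 − 0.87 = 0.13
¬y ∨ x = max(0.13, 0.77) = 0.77
(¬y ∨ x) ∨ z = max(0.77, 0.82) = 0.82
So the left factor is (¬y ∨ x) ∨ z = 0.82.
¬y ≡ x = 1 − |0.13 − 0.77| = 1 − 0.64 = 0.36
y ≡ (¬y ≡ x) = 1 − |0.87 − 0.36| = 1 − 0.51 = 0.49
So the right-hand bound is y ≡ (¬y ≡ x) = 0.49.
The residuum of the Łukasiewicz t-norm gives the supremum: min(1, 1 − 0.82 + 0.49).
1 − 0.82 + 0.49 = 0.67, so t = min(1, 0.67) = 0.67.
Check: 0.82 ⊙ 0.67 = max(0, 0.49) = 0.49 ≤ 0.49.

0.67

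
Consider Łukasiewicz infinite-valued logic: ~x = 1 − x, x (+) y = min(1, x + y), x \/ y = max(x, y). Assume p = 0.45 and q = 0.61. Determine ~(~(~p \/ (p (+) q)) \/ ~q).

~p = 1 − 0.45 = 0.55
p (+) q = min(1, 0.45 + 0.61) = min(1, 1.06) = 1.00
~p \/ (p (+) q) = max(0.55, 1.00) = 1.00
~(~p \/ (p (+) q)) = 1 − 1.00 = 0.00
~q = 1 − 0.61 = 0.39
~(~p \/ (p (+) q)) \/ ~q = max(0.00, 0.39) = 0.39
~(~(~p \/ (p (+) q)) \/ ~q) = 1 − 0.39 = 0.61

0.61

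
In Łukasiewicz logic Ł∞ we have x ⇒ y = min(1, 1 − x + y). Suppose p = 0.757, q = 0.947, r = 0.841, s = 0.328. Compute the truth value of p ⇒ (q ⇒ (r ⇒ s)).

r ⇒ s = min(1, 1 − 0.841 + 0.328) = min(1, 0.487) = 0.487
q ⇒ (r ⇒ s) = min(1, 1 − 0.947 + 0.487) = min(1, 0.540) = 0.540
p ⇒ (q ⇒ (r ⇒ s)) = min(1, 1 − 0.757 + 0.540) = min(1, 0.783) = 0.783

0.783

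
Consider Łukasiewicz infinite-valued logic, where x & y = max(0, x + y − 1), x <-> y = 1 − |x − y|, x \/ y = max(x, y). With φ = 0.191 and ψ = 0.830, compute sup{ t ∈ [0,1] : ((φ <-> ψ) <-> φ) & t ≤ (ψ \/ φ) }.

φ <-> ψ = 1 − |0.191 − 0.830| = 1 − 0.639 = 0.361
(φ <-> ψ) <-> φ = 1 − |0.361 − 0.191| = 1 − 0.170 = 0.830
So the left factor is (φ <-> ψ) <-> φ = 0.830.
ψ \/ φ = max(0.830, 0.191) = 0.830
So the right-hand bound is ψ \/ φ = 0.830.
The residuum of the Łukasiewicz t-norm gives the supremum: min(1, 1 − 0.830 + 0.830).
1 − 0.830 + 0.830 = 1.000, so t = min(1, 1.000) = 1.000.
Check: 0.830 & 1.000 = max(0, 0.830) = 0.830 ≤ 0.830.

1.000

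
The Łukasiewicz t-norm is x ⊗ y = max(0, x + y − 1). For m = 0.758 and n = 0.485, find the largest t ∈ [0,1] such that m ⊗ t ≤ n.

The residuum of the Łukasiewicz t-norm gives the supremum: min(1, 1 − 0.758 + 0.485).
1 − 0.758 + 0.485 = 0.727, so t = min(1, 0.727) = 0.727.
Check: 0.758 ⊗ 0.727 = max(0, 0.485) = 0.485 ≤ 0.485.

0.727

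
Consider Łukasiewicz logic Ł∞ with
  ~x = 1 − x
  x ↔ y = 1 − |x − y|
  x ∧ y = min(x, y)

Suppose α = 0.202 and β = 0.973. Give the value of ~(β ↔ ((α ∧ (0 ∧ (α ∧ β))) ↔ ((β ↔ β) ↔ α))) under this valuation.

α ∧ β = min(0.202, 0.973) = 0.202
0 ∧ (α ∧ β) = min(0.000, 0.202) = 0.000
α ∧ (0 ∧ (α ∧ β)) = min(0.202, 0.000) = 0.000
β ↔ β = 1 − |0.973 − 0.973| = 1 − 0.000 = 1.000
(β ↔ β) ↔ α = 1 − |1.000 − 0.202| = 1 − 0.798 = 0.202
(α ∧ (0 ∧ (α ∧ β))) ↔ ((β ↔ β) ↔ α) = 1 − |0.000 − 0.202| = 1 − 0.202 = 0.798
β ↔ ((α ∧ (0 ∧ (α ∧ β))) ↔ ((β ↔ β) ↔ α)) = 1 − |0.973 − 0.798| = 1 − 0.175 = 0.825
~(β ↔ ((α ∧ (0 ∧ (α ∧ β))) ↔ ((β ↔ β) ↔ α))) = 1 − 0.825 = 0.175

0.175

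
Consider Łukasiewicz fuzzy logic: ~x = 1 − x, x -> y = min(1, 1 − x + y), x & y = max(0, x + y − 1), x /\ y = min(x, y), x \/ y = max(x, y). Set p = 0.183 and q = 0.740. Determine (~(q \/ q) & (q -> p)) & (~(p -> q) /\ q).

0.000

q \/ q = max(0.740, 0.740) = 0.740
~(q \/ q) = 1 − 0.740 = 0.260
q -> p = min(1, 1 − 0.740 + 0.183) = min(1, 0.443) = 0.443
~(q \/ q) & (q -> p) = max(0, 0.260 + 0.443 − 1) = max(0, -0.297) = 0.000
p -> q = min(1, 1 − 0.183 + 0.740) = min(1, 1.557) = 1.000
~(p -> q) = 1 − 1.000 = 0.000
~(p -> q) /\ q = min(0.000, 0.740) = 0.000
(~(q \/ q) & (q -> p)) & (~(p -> q) /\ q) = max(0, 0.000 + 0.000 − 1) = max(0, -1.000) = 0.000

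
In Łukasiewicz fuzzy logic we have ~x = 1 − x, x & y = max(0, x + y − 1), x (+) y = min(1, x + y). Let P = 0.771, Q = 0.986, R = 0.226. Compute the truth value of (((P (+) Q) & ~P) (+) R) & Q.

0.441

P (+) Q = min(1, 0.771 + 0.986) = min(1, 1.757) = 1.000
~P = 1 − 0.771 = 0.229
(P (+) Q) & ~P = max(0, 1.000 + 0.229 − 1) = max(0, 0.229) = 0.229
((P (+) Q) & ~P) (+) R = min(1, 0.229 + 0.226) = min(1, 0.455) = 0.455
(((P (+) Q) & ~P) (+) R) & Q = max(0, 0.455 + 0.986 − 1) = max(0, 0.441) = 0.441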